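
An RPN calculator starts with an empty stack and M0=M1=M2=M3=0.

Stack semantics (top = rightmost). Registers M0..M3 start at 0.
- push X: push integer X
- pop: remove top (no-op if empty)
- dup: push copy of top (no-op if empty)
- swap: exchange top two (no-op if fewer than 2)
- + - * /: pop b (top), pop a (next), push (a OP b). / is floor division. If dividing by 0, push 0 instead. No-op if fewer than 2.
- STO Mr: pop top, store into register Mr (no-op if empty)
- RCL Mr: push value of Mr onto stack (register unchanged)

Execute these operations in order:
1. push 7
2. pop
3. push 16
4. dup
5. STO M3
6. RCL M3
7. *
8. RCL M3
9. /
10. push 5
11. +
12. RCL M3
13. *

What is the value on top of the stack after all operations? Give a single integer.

After op 1 (push 7): stack=[7] mem=[0,0,0,0]
After op 2 (pop): stack=[empty] mem=[0,0,0,0]
After op 3 (push 16): stack=[16] mem=[0,0,0,0]
After op 4 (dup): stack=[16,16] mem=[0,0,0,0]
After op 5 (STO M3): stack=[16] mem=[0,0,0,16]
After op 6 (RCL M3): stack=[16,16] mem=[0,0,0,16]
After op 7 (*): stack=[256] mem=[0,0,0,16]
After op 8 (RCL M3): stack=[256,16] mem=[0,0,0,16]
After op 9 (/): stack=[16] mem=[0,0,0,16]
After op 10 (push 5): stack=[16,5] mem=[0,0,0,16]
After op 11 (+): stack=[21] mem=[0,0,0,16]
After op 12 (RCL M3): stack=[21,16] mem=[0,0,0,16]
After op 13 (*): stack=[336] mem=[0,0,0,16]

Answer: 336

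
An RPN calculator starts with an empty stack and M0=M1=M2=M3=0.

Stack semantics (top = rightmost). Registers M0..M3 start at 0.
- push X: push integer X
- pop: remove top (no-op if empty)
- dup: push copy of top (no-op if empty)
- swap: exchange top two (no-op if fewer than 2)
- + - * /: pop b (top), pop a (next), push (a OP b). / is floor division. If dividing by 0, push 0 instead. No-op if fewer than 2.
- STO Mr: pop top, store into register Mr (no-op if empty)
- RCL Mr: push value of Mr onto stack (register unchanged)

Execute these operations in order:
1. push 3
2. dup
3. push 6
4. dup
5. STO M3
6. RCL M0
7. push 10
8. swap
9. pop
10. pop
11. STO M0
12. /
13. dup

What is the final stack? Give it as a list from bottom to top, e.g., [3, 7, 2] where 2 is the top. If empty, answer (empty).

After op 1 (push 3): stack=[3] mem=[0,0,0,0]
After op 2 (dup): stack=[3,3] mem=[0,0,0,0]
After op 3 (push 6): stack=[3,3,6] mem=[0,0,0,0]
After op 4 (dup): stack=[3,3,6,6] mem=[0,0,0,0]
After op 5 (STO M3): stack=[3,3,6] mem=[0,0,0,6]
After op 6 (RCL M0): stack=[3,3,6,0] mem=[0,0,0,6]
After op 7 (push 10): stack=[3,3,6,0,10] mem=[0,0,0,6]
After op 8 (swap): stack=[3,3,6,10,0] mem=[0,0,0,6]
After op 9 (pop): stack=[3,3,6,10] mem=[0,0,0,6]
After op 10 (pop): stack=[3,3,6] mem=[0,0,0,6]
After op 11 (STO M0): stack=[3,3] mem=[6,0,0,6]
After op 12 (/): stack=[1] mem=[6,0,0,6]
After op 13 (dup): stack=[1,1] mem=[6,0,0,6]

Answer: [1, 1]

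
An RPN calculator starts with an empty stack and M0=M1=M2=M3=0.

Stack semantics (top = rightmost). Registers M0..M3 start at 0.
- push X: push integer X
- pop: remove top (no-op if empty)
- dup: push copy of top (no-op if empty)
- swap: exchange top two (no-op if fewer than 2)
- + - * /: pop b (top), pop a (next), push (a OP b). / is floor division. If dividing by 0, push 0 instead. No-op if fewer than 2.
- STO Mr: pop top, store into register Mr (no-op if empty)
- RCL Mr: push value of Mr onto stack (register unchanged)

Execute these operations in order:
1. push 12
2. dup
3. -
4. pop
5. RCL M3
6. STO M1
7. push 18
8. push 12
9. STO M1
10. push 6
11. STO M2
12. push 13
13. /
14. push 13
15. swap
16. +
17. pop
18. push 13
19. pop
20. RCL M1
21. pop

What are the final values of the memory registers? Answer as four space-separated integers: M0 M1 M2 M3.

Answer: 0 12 6 0

Derivation:
After op 1 (push 12): stack=[12] mem=[0,0,0,0]
After op 2 (dup): stack=[12,12] mem=[0,0,0,0]
After op 3 (-): stack=[0] mem=[0,0,0,0]
After op 4 (pop): stack=[empty] mem=[0,0,0,0]
After op 5 (RCL M3): stack=[0] mem=[0,0,0,0]
After op 6 (STO M1): stack=[empty] mem=[0,0,0,0]
After op 7 (push 18): stack=[18] mem=[0,0,0,0]
After op 8 (push 12): stack=[18,12] mem=[0,0,0,0]
After op 9 (STO M1): stack=[18] mem=[0,12,0,0]
After op 10 (push 6): stack=[18,6] mem=[0,12,0,0]
After op 11 (STO M2): stack=[18] mem=[0,12,6,0]
After op 12 (push 13): stack=[18,13] mem=[0,12,6,0]
After op 13 (/): stack=[1] mem=[0,12,6,0]
After op 14 (push 13): stack=[1,13] mem=[0,12,6,0]
After op 15 (swap): stack=[13,1] mem=[0,12,6,0]
After op 16 (+): stack=[14] mem=[0,12,6,0]
After op 17 (pop): stack=[empty] mem=[0,12,6,0]
After op 18 (push 13): stack=[13] mem=[0,12,6,0]
After op 19 (pop): stack=[empty] mem=[0,12,6,0]
After op 20 (RCL M1): stack=[12] mem=[0,12,6,0]
After op 21 (pop): stack=[empty] mem=[0,12,6,0]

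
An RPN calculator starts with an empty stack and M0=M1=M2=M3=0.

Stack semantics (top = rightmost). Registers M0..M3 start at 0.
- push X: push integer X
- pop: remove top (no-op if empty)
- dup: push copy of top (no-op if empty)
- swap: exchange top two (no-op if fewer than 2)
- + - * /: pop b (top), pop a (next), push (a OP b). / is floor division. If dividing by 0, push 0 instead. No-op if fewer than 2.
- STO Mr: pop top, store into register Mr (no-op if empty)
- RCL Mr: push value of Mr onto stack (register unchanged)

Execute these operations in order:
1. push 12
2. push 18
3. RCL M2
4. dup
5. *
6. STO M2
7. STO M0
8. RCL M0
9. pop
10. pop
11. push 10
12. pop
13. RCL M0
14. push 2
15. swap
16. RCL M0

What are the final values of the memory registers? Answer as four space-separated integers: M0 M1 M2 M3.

After op 1 (push 12): stack=[12] mem=[0,0,0,0]
After op 2 (push 18): stack=[12,18] mem=[0,0,0,0]
After op 3 (RCL M2): stack=[12,18,0] mem=[0,0,0,0]
After op 4 (dup): stack=[12,18,0,0] mem=[0,0,0,0]
After op 5 (*): stack=[12,18,0] mem=[0,0,0,0]
After op 6 (STO M2): stack=[12,18] mem=[0,0,0,0]
After op 7 (STO M0): stack=[12] mem=[18,0,0,0]
After op 8 (RCL M0): stack=[12,18] mem=[18,0,0,0]
After op 9 (pop): stack=[12] mem=[18,0,0,0]
After op 10 (pop): stack=[empty] mem=[18,0,0,0]
After op 11 (push 10): stack=[10] mem=[18,0,0,0]
After op 12 (pop): stack=[empty] mem=[18,0,0,0]
After op 13 (RCL M0): stack=[18] mem=[18,0,0,0]
After op 14 (push 2): stack=[18,2] mem=[18,0,0,0]
After op 15 (swap): stack=[2,18] mem=[18,0,0,0]
After op 16 (RCL M0): stack=[2,18,18] mem=[18,0,0,0]

Answer: 18 0 0 0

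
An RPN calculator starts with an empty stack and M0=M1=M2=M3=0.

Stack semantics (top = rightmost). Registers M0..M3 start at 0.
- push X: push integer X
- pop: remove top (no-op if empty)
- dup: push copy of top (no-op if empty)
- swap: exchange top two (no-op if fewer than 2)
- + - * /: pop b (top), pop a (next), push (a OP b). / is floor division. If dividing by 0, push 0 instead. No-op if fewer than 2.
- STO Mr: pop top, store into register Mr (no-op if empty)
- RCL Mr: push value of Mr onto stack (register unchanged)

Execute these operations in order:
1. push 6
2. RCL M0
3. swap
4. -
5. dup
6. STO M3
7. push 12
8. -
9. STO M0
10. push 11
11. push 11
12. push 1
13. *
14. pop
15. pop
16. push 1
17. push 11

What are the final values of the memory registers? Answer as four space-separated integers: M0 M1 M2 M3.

After op 1 (push 6): stack=[6] mem=[0,0,0,0]
After op 2 (RCL M0): stack=[6,0] mem=[0,0,0,0]
After op 3 (swap): stack=[0,6] mem=[0,0,0,0]
After op 4 (-): stack=[-6] mem=[0,0,0,0]
After op 5 (dup): stack=[-6,-6] mem=[0,0,0,0]
After op 6 (STO M3): stack=[-6] mem=[0,0,0,-6]
After op 7 (push 12): stack=[-6,12] mem=[0,0,0,-6]
After op 8 (-): stack=[-18] mem=[0,0,0,-6]
After op 9 (STO M0): stack=[empty] mem=[-18,0,0,-6]
After op 10 (push 11): stack=[11] mem=[-18,0,0,-6]
After op 11 (push 11): stack=[11,11] mem=[-18,0,0,-6]
After op 12 (push 1): stack=[11,11,1] mem=[-18,0,0,-6]
After op 13 (*): stack=[11,11] mem=[-18,0,0,-6]
After op 14 (pop): stack=[11] mem=[-18,0,0,-6]
After op 15 (pop): stack=[empty] mem=[-18,0,0,-6]
After op 16 (push 1): stack=[1] mem=[-18,0,0,-6]
After op 17 (push 11): stack=[1,11] mem=[-18,0,0,-6]

Answer: -18 0 0 -6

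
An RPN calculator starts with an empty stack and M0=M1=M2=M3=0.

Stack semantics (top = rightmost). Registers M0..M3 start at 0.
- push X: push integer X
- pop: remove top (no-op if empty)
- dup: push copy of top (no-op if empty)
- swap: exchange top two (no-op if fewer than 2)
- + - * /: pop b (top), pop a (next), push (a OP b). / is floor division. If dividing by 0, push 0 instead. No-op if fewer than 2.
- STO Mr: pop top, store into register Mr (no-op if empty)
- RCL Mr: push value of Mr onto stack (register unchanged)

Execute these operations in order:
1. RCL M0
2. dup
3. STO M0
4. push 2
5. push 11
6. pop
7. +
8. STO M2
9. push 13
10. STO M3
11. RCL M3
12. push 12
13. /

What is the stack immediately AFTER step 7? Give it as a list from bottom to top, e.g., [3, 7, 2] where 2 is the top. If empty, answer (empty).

After op 1 (RCL M0): stack=[0] mem=[0,0,0,0]
After op 2 (dup): stack=[0,0] mem=[0,0,0,0]
After op 3 (STO M0): stack=[0] mem=[0,0,0,0]
After op 4 (push 2): stack=[0,2] mem=[0,0,0,0]
After op 5 (push 11): stack=[0,2,11] mem=[0,0,0,0]
After op 6 (pop): stack=[0,2] mem=[0,0,0,0]
After op 7 (+): stack=[2] mem=[0,0,0,0]

[2]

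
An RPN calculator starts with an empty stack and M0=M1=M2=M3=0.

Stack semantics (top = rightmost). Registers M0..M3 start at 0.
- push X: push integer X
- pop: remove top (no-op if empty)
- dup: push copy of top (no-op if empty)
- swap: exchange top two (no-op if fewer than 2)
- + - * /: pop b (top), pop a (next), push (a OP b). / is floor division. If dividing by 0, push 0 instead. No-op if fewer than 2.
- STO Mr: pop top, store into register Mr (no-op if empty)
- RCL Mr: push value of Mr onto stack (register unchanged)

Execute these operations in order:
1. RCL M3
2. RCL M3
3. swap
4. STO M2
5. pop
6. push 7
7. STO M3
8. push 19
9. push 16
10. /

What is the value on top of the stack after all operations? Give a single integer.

Answer: 1

Derivation:
After op 1 (RCL M3): stack=[0] mem=[0,0,0,0]
After op 2 (RCL M3): stack=[0,0] mem=[0,0,0,0]
After op 3 (swap): stack=[0,0] mem=[0,0,0,0]
After op 4 (STO M2): stack=[0] mem=[0,0,0,0]
After op 5 (pop): stack=[empty] mem=[0,0,0,0]
After op 6 (push 7): stack=[7] mem=[0,0,0,0]
After op 7 (STO M3): stack=[empty] mem=[0,0,0,7]
After op 8 (push 19): stack=[19] mem=[0,0,0,7]
After op 9 (push 16): stack=[19,16] mem=[0,0,0,7]
After op 10 (/): stack=[1] mem=[0,0,0,7]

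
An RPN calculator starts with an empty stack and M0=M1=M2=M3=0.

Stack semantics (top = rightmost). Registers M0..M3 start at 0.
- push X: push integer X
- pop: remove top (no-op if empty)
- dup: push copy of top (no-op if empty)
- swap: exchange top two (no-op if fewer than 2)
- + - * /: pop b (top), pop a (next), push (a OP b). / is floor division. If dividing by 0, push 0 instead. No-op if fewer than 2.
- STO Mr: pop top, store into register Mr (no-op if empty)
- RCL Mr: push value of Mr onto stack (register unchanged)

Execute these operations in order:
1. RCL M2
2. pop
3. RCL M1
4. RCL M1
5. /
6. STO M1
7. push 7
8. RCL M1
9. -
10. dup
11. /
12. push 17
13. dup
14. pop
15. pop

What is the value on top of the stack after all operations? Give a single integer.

Answer: 1

Derivation:
After op 1 (RCL M2): stack=[0] mem=[0,0,0,0]
After op 2 (pop): stack=[empty] mem=[0,0,0,0]
After op 3 (RCL M1): stack=[0] mem=[0,0,0,0]
After op 4 (RCL M1): stack=[0,0] mem=[0,0,0,0]
After op 5 (/): stack=[0] mem=[0,0,0,0]
After op 6 (STO M1): stack=[empty] mem=[0,0,0,0]
After op 7 (push 7): stack=[7] mem=[0,0,0,0]
After op 8 (RCL M1): stack=[7,0] mem=[0,0,0,0]
After op 9 (-): stack=[7] mem=[0,0,0,0]
After op 10 (dup): stack=[7,7] mem=[0,0,0,0]
After op 11 (/): stack=[1] mem=[0,0,0,0]
After op 12 (push 17): stack=[1,17] mem=[0,0,0,0]
After op 13 (dup): stack=[1,17,17] mem=[0,0,0,0]
After op 14 (pop): stack=[1,17] mem=[0,0,0,0]
After op 15 (pop): stack=[1] mem=[0,0,0,0]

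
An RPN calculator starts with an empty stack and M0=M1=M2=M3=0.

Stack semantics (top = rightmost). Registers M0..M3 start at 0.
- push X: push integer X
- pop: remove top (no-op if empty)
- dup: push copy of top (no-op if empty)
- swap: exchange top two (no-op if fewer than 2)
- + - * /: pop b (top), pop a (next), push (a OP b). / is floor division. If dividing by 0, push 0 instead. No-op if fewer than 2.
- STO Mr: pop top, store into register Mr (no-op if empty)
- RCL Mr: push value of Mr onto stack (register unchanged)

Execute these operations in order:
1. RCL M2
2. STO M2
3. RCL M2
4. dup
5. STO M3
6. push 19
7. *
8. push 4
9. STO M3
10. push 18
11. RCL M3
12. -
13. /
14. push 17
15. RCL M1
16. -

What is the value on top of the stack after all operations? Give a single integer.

Answer: 17

Derivation:
After op 1 (RCL M2): stack=[0] mem=[0,0,0,0]
After op 2 (STO M2): stack=[empty] mem=[0,0,0,0]
After op 3 (RCL M2): stack=[0] mem=[0,0,0,0]
After op 4 (dup): stack=[0,0] mem=[0,0,0,0]
After op 5 (STO M3): stack=[0] mem=[0,0,0,0]
After op 6 (push 19): stack=[0,19] mem=[0,0,0,0]
After op 7 (*): stack=[0] mem=[0,0,0,0]
After op 8 (push 4): stack=[0,4] mem=[0,0,0,0]
After op 9 (STO M3): stack=[0] mem=[0,0,0,4]
After op 10 (push 18): stack=[0,18] mem=[0,0,0,4]
After op 11 (RCL M3): stack=[0,18,4] mem=[0,0,0,4]
After op 12 (-): stack=[0,14] mem=[0,0,0,4]
After op 13 (/): stack=[0] mem=[0,0,0,4]
After op 14 (push 17): stack=[0,17] mem=[0,0,0,4]
After op 15 (RCL M1): stack=[0,17,0] mem=[0,0,0,4]
After op 16 (-): stack=[0,17] mem=[0,0,0,4]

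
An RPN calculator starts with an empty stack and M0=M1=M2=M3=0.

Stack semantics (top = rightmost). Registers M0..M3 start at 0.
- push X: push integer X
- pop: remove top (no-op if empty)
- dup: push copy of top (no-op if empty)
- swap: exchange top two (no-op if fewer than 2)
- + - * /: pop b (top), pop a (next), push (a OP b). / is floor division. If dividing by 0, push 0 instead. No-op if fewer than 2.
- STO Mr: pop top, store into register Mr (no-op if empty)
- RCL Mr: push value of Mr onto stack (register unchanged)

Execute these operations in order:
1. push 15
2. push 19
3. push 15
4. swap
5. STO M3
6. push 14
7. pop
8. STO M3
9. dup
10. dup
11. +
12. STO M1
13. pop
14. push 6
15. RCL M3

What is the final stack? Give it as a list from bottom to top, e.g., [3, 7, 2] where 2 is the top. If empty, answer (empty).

After op 1 (push 15): stack=[15] mem=[0,0,0,0]
After op 2 (push 19): stack=[15,19] mem=[0,0,0,0]
After op 3 (push 15): stack=[15,19,15] mem=[0,0,0,0]
After op 4 (swap): stack=[15,15,19] mem=[0,0,0,0]
After op 5 (STO M3): stack=[15,15] mem=[0,0,0,19]
After op 6 (push 14): stack=[15,15,14] mem=[0,0,0,19]
After op 7 (pop): stack=[15,15] mem=[0,0,0,19]
After op 8 (STO M3): stack=[15] mem=[0,0,0,15]
After op 9 (dup): stack=[15,15] mem=[0,0,0,15]
After op 10 (dup): stack=[15,15,15] mem=[0,0,0,15]
After op 11 (+): stack=[15,30] mem=[0,0,0,15]
After op 12 (STO M1): stack=[15] mem=[0,30,0,15]
After op 13 (pop): stack=[empty] mem=[0,30,0,15]
After op 14 (push 6): stack=[6] mem=[0,30,0,15]
After op 15 (RCL M3): stack=[6,15] mem=[0,30,0,15]

Answer: [6, 15]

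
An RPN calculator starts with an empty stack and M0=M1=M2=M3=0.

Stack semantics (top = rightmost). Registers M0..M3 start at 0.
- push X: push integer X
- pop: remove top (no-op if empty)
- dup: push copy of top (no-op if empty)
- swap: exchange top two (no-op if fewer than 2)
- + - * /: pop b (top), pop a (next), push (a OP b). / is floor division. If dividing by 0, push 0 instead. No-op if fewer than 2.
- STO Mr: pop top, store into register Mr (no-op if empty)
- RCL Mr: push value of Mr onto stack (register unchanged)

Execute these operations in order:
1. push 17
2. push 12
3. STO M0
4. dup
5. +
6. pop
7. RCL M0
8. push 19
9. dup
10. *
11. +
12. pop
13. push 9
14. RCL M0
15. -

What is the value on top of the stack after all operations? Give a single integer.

Answer: -3

Derivation:
After op 1 (push 17): stack=[17] mem=[0,0,0,0]
After op 2 (push 12): stack=[17,12] mem=[0,0,0,0]
After op 3 (STO M0): stack=[17] mem=[12,0,0,0]
After op 4 (dup): stack=[17,17] mem=[12,0,0,0]
After op 5 (+): stack=[34] mem=[12,0,0,0]
After op 6 (pop): stack=[empty] mem=[12,0,0,0]
After op 7 (RCL M0): stack=[12] mem=[12,0,0,0]
After op 8 (push 19): stack=[12,19] mem=[12,0,0,0]
After op 9 (dup): stack=[12,19,19] mem=[12,0,0,0]
After op 10 (*): stack=[12,361] mem=[12,0,0,0]
After op 11 (+): stack=[373] mem=[12,0,0,0]
After op 12 (pop): stack=[empty] mem=[12,0,0,0]
After op 13 (push 9): stack=[9] mem=[12,0,0,0]
After op 14 (RCL M0): stack=[9,12] mem=[12,0,0,0]
After op 15 (-): stack=[-3] mem=[12,0,0,0]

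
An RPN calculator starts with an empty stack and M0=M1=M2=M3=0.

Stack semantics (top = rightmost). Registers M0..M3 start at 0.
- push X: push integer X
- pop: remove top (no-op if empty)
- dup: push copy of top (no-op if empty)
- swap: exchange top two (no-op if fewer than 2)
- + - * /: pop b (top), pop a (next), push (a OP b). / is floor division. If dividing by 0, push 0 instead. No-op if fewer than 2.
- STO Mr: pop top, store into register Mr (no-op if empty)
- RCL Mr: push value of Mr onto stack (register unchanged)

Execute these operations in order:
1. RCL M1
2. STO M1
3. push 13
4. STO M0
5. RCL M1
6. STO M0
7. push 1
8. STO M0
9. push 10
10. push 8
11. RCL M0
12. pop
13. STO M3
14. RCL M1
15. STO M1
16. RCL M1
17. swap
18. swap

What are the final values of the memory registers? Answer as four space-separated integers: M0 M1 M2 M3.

Answer: 1 0 0 8

Derivation:
After op 1 (RCL M1): stack=[0] mem=[0,0,0,0]
After op 2 (STO M1): stack=[empty] mem=[0,0,0,0]
After op 3 (push 13): stack=[13] mem=[0,0,0,0]
After op 4 (STO M0): stack=[empty] mem=[13,0,0,0]
After op 5 (RCL M1): stack=[0] mem=[13,0,0,0]
After op 6 (STO M0): stack=[empty] mem=[0,0,0,0]
After op 7 (push 1): stack=[1] mem=[0,0,0,0]
After op 8 (STO M0): stack=[empty] mem=[1,0,0,0]
After op 9 (push 10): stack=[10] mem=[1,0,0,0]
After op 10 (push 8): stack=[10,8] mem=[1,0,0,0]
After op 11 (RCL M0): stack=[10,8,1] mem=[1,0,0,0]
After op 12 (pop): stack=[10,8] mem=[1,0,0,0]
After op 13 (STO M3): stack=[10] mem=[1,0,0,8]
After op 14 (RCL M1): stack=[10,0] mem=[1,0,0,8]
After op 15 (STO M1): stack=[10] mem=[1,0,0,8]
After op 16 (RCL M1): stack=[10,0] mem=[1,0,0,8]
After op 17 (swap): stack=[0,10] mem=[1,0,0,8]
After op 18 (swap): stack=[10,0] mem=[1,0,0,8]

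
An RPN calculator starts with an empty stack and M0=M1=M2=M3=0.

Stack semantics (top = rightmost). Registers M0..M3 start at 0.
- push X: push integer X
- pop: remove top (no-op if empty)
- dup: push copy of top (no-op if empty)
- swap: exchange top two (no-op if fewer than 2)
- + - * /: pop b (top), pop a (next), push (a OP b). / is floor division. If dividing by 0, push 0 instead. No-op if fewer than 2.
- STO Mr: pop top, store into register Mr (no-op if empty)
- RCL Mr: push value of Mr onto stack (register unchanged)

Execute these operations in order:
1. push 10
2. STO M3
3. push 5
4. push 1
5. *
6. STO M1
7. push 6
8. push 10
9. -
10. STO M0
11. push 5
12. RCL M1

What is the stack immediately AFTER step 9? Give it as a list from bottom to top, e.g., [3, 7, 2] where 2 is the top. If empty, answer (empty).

After op 1 (push 10): stack=[10] mem=[0,0,0,0]
After op 2 (STO M3): stack=[empty] mem=[0,0,0,10]
After op 3 (push 5): stack=[5] mem=[0,0,0,10]
After op 4 (push 1): stack=[5,1] mem=[0,0,0,10]
After op 5 (*): stack=[5] mem=[0,0,0,10]
After op 6 (STO M1): stack=[empty] mem=[0,5,0,10]
After op 7 (push 6): stack=[6] mem=[0,5,0,10]
After op 8 (push 10): stack=[6,10] mem=[0,5,0,10]
After op 9 (-): stack=[-4] mem=[0,5,0,10]

[-4]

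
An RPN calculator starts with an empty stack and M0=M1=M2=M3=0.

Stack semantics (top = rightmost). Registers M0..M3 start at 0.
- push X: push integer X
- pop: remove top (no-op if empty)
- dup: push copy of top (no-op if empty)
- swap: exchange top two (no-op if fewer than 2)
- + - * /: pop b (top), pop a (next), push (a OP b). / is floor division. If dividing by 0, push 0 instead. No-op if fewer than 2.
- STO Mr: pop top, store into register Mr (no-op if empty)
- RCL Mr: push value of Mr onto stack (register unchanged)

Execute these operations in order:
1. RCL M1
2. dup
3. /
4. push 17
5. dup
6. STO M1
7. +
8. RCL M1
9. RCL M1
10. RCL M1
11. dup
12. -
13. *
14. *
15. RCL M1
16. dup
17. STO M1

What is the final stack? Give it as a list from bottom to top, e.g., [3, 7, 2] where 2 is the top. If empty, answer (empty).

Answer: [17, 0, 17]

Derivation:
After op 1 (RCL M1): stack=[0] mem=[0,0,0,0]
After op 2 (dup): stack=[0,0] mem=[0,0,0,0]
After op 3 (/): stack=[0] mem=[0,0,0,0]
After op 4 (push 17): stack=[0,17] mem=[0,0,0,0]
After op 5 (dup): stack=[0,17,17] mem=[0,0,0,0]
After op 6 (STO M1): stack=[0,17] mem=[0,17,0,0]
After op 7 (+): stack=[17] mem=[0,17,0,0]
After op 8 (RCL M1): stack=[17,17] mem=[0,17,0,0]
After op 9 (RCL M1): stack=[17,17,17] mem=[0,17,0,0]
After op 10 (RCL M1): stack=[17,17,17,17] mem=[0,17,0,0]
After op 11 (dup): stack=[17,17,17,17,17] mem=[0,17,0,0]
After op 12 (-): stack=[17,17,17,0] mem=[0,17,0,0]
After op 13 (*): stack=[17,17,0] mem=[0,17,0,0]
After op 14 (*): stack=[17,0] mem=[0,17,0,0]
After op 15 (RCL M1): stack=[17,0,17] mem=[0,17,0,0]
After op 16 (dup): stack=[17,0,17,17] mem=[0,17,0,0]
After op 17 (STO M1): stack=[17,0,17] mem=[0,17,0,0]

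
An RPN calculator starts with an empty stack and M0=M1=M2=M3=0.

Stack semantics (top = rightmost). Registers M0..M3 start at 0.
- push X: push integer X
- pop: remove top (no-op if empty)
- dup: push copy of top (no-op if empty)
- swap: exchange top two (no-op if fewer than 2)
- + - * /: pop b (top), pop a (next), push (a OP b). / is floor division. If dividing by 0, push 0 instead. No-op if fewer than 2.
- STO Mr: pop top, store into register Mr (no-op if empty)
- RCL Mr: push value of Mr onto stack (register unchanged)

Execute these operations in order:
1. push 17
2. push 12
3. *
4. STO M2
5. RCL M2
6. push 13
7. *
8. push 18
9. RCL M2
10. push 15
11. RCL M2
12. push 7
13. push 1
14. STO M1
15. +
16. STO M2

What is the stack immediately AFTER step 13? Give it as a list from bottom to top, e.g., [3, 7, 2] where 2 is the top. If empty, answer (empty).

After op 1 (push 17): stack=[17] mem=[0,0,0,0]
After op 2 (push 12): stack=[17,12] mem=[0,0,0,0]
After op 3 (*): stack=[204] mem=[0,0,0,0]
After op 4 (STO M2): stack=[empty] mem=[0,0,204,0]
After op 5 (RCL M2): stack=[204] mem=[0,0,204,0]
After op 6 (push 13): stack=[204,13] mem=[0,0,204,0]
After op 7 (*): stack=[2652] mem=[0,0,204,0]
After op 8 (push 18): stack=[2652,18] mem=[0,0,204,0]
After op 9 (RCL M2): stack=[2652,18,204] mem=[0,0,204,0]
After op 10 (push 15): stack=[2652,18,204,15] mem=[0,0,204,0]
After op 11 (RCL M2): stack=[2652,18,204,15,204] mem=[0,0,204,0]
After op 12 (push 7): stack=[2652,18,204,15,204,7] mem=[0,0,204,0]
After op 13 (push 1): stack=[2652,18,204,15,204,7,1] mem=[0,0,204,0]

[2652, 18, 204, 15, 204, 7, 1]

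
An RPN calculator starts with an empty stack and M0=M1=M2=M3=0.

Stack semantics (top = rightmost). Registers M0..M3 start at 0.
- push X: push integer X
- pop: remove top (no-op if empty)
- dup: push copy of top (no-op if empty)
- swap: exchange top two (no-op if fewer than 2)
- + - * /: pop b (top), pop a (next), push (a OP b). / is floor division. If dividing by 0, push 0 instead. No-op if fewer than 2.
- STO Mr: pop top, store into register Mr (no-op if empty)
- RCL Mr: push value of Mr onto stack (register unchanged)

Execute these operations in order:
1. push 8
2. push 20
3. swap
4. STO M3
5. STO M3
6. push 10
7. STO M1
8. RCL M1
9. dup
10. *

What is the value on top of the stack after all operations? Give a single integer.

After op 1 (push 8): stack=[8] mem=[0,0,0,0]
After op 2 (push 20): stack=[8,20] mem=[0,0,0,0]
After op 3 (swap): stack=[20,8] mem=[0,0,0,0]
After op 4 (STO M3): stack=[20] mem=[0,0,0,8]
After op 5 (STO M3): stack=[empty] mem=[0,0,0,20]
After op 6 (push 10): stack=[10] mem=[0,0,0,20]
After op 7 (STO M1): stack=[empty] mem=[0,10,0,20]
After op 8 (RCL M1): stack=[10] mem=[0,10,0,20]
After op 9 (dup): stack=[10,10] mem=[0,10,0,20]
After op 10 (*): stack=[100] mem=[0,10,0,20]

Answer: 100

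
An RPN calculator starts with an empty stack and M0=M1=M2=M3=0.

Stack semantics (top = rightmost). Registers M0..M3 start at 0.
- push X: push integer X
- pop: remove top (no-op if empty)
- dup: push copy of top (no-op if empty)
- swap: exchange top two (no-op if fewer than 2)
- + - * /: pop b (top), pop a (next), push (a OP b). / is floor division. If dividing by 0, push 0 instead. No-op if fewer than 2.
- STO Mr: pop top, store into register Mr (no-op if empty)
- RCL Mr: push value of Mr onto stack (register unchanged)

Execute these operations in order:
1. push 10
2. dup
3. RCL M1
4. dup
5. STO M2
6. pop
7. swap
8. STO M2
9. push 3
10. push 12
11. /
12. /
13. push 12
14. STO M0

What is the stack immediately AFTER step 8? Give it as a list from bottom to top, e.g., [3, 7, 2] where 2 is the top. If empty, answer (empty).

After op 1 (push 10): stack=[10] mem=[0,0,0,0]
After op 2 (dup): stack=[10,10] mem=[0,0,0,0]
After op 3 (RCL M1): stack=[10,10,0] mem=[0,0,0,0]
After op 4 (dup): stack=[10,10,0,0] mem=[0,0,0,0]
After op 5 (STO M2): stack=[10,10,0] mem=[0,0,0,0]
After op 6 (pop): stack=[10,10] mem=[0,0,0,0]
After op 7 (swap): stack=[10,10] mem=[0,0,0,0]
After op 8 (STO M2): stack=[10] mem=[0,0,10,0]

[10]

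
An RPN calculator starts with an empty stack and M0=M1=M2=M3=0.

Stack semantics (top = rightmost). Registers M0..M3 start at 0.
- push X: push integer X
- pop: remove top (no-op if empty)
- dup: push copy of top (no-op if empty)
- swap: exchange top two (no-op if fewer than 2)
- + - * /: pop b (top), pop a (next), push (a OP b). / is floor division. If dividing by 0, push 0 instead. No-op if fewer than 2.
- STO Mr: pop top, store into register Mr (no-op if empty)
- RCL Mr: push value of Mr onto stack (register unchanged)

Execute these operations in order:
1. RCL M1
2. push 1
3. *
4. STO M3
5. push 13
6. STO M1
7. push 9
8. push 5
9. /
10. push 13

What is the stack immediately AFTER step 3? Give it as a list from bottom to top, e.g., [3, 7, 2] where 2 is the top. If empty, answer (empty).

After op 1 (RCL M1): stack=[0] mem=[0,0,0,0]
After op 2 (push 1): stack=[0,1] mem=[0,0,0,0]
After op 3 (*): stack=[0] mem=[0,0,0,0]

[0]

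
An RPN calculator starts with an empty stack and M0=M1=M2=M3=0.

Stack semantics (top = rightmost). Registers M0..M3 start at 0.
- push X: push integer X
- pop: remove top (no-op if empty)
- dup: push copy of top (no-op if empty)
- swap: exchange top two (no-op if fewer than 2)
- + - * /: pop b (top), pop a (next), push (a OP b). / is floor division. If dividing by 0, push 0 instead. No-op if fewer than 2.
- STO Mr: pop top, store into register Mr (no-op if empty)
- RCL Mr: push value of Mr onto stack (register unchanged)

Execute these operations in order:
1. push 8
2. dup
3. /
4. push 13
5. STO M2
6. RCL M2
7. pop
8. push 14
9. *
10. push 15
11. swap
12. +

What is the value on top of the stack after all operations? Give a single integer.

After op 1 (push 8): stack=[8] mem=[0,0,0,0]
After op 2 (dup): stack=[8,8] mem=[0,0,0,0]
After op 3 (/): stack=[1] mem=[0,0,0,0]
After op 4 (push 13): stack=[1,13] mem=[0,0,0,0]
After op 5 (STO M2): stack=[1] mem=[0,0,13,0]
After op 6 (RCL M2): stack=[1,13] mem=[0,0,13,0]
After op 7 (pop): stack=[1] mem=[0,0,13,0]
After op 8 (push 14): stack=[1,14] mem=[0,0,13,0]
After op 9 (*): stack=[14] mem=[0,0,13,0]
After op 10 (push 15): stack=[14,15] mem=[0,0,13,0]
After op 11 (swap): stack=[15,14] mem=[0,0,13,0]
After op 12 (+): stack=[29] mem=[0,0,13,0]

Answer: 29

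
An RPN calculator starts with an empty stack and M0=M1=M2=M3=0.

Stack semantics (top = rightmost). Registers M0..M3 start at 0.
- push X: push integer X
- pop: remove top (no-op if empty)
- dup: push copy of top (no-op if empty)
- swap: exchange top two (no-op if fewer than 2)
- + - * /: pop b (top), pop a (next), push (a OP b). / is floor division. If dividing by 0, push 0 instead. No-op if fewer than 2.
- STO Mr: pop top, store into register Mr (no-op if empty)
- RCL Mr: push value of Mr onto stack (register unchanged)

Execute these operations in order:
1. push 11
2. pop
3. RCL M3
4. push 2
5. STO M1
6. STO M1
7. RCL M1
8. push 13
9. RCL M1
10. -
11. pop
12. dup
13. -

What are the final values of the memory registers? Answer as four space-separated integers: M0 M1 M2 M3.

After op 1 (push 11): stack=[11] mem=[0,0,0,0]
After op 2 (pop): stack=[empty] mem=[0,0,0,0]
After op 3 (RCL M3): stack=[0] mem=[0,0,0,0]
After op 4 (push 2): stack=[0,2] mem=[0,0,0,0]
After op 5 (STO M1): stack=[0] mem=[0,2,0,0]
After op 6 (STO M1): stack=[empty] mem=[0,0,0,0]
After op 7 (RCL M1): stack=[0] mem=[0,0,0,0]
After op 8 (push 13): stack=[0,13] mem=[0,0,0,0]
After op 9 (RCL M1): stack=[0,13,0] mem=[0,0,0,0]
After op 10 (-): stack=[0,13] mem=[0,0,0,0]
After op 11 (pop): stack=[0] mem=[0,0,0,0]
After op 12 (dup): stack=[0,0] mem=[0,0,0,0]
After op 13 (-): stack=[0] mem=[0,0,0,0]

Answer: 0 0 0 0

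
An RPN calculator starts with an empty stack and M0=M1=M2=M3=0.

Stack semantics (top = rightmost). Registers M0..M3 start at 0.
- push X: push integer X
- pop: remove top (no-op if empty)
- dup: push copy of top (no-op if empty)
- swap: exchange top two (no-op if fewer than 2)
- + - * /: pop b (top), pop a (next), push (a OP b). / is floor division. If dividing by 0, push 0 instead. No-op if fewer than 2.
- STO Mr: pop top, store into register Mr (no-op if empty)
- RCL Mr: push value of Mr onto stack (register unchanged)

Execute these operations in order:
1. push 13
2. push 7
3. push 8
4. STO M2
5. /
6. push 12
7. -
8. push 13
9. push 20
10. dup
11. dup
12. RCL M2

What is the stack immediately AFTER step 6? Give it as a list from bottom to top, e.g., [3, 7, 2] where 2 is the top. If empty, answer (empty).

After op 1 (push 13): stack=[13] mem=[0,0,0,0]
After op 2 (push 7): stack=[13,7] mem=[0,0,0,0]
After op 3 (push 8): stack=[13,7,8] mem=[0,0,0,0]
After op 4 (STO M2): stack=[13,7] mem=[0,0,8,0]
After op 5 (/): stack=[1] mem=[0,0,8,0]
After op 6 (push 12): stack=[1,12] mem=[0,0,8,0]

[1, 12]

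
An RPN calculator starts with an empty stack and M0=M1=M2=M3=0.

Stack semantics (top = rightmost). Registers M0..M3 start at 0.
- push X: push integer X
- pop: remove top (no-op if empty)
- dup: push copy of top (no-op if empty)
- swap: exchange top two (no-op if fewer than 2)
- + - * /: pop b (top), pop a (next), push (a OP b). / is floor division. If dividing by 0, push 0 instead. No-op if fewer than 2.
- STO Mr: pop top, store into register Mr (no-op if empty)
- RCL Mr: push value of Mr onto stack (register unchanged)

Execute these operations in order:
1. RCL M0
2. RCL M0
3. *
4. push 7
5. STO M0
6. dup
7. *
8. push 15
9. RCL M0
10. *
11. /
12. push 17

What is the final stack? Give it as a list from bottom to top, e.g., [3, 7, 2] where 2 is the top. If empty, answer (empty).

After op 1 (RCL M0): stack=[0] mem=[0,0,0,0]
After op 2 (RCL M0): stack=[0,0] mem=[0,0,0,0]
After op 3 (*): stack=[0] mem=[0,0,0,0]
After op 4 (push 7): stack=[0,7] mem=[0,0,0,0]
After op 5 (STO M0): stack=[0] mem=[7,0,0,0]
After op 6 (dup): stack=[0,0] mem=[7,0,0,0]
After op 7 (*): stack=[0] mem=[7,0,0,0]
After op 8 (push 15): stack=[0,15] mem=[7,0,0,0]
After op 9 (RCL M0): stack=[0,15,7] mem=[7,0,0,0]
After op 10 (*): stack=[0,105] mem=[7,0,0,0]
After op 11 (/): stack=[0] mem=[7,0,0,0]
After op 12 (push 17): stack=[0,17] mem=[7,0,0,0]

Answer: [0, 17]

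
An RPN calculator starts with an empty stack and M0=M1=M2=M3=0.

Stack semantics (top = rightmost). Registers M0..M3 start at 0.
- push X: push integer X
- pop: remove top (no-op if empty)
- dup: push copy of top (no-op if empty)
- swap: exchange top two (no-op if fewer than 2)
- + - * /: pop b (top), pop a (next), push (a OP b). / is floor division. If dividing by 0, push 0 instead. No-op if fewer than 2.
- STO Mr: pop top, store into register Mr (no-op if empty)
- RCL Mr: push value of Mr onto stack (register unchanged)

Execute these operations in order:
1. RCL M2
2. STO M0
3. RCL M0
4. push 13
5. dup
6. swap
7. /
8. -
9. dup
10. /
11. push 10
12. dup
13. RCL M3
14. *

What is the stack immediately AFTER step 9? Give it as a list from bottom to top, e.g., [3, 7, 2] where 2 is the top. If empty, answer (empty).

After op 1 (RCL M2): stack=[0] mem=[0,0,0,0]
After op 2 (STO M0): stack=[empty] mem=[0,0,0,0]
After op 3 (RCL M0): stack=[0] mem=[0,0,0,0]
After op 4 (push 13): stack=[0,13] mem=[0,0,0,0]
After op 5 (dup): stack=[0,13,13] mem=[0,0,0,0]
After op 6 (swap): stack=[0,13,13] mem=[0,0,0,0]
After op 7 (/): stack=[0,1] mem=[0,0,0,0]
After op 8 (-): stack=[-1] mem=[0,0,0,0]
After op 9 (dup): stack=[-1,-1] mem=[0,0,0,0]

[-1, -1]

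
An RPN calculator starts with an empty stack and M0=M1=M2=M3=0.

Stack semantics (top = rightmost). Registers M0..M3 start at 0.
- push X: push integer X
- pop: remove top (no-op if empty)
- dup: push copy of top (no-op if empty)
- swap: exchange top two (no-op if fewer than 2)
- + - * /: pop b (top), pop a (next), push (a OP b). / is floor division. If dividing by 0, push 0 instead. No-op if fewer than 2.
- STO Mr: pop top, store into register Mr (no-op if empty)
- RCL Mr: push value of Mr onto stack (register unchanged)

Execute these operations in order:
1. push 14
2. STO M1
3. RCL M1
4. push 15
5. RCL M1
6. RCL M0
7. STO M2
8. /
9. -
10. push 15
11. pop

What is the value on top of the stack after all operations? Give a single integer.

Answer: 13

Derivation:
After op 1 (push 14): stack=[14] mem=[0,0,0,0]
After op 2 (STO M1): stack=[empty] mem=[0,14,0,0]
After op 3 (RCL M1): stack=[14] mem=[0,14,0,0]
After op 4 (push 15): stack=[14,15] mem=[0,14,0,0]
After op 5 (RCL M1): stack=[14,15,14] mem=[0,14,0,0]
After op 6 (RCL M0): stack=[14,15,14,0] mem=[0,14,0,0]
After op 7 (STO M2): stack=[14,15,14] mem=[0,14,0,0]
After op 8 (/): stack=[14,1] mem=[0,14,0,0]
After op 9 (-): stack=[13] mem=[0,14,0,0]
After op 10 (push 15): stack=[13,15] mem=[0,14,0,0]
After op 11 (pop): stack=[13] mem=[0,14,0,0]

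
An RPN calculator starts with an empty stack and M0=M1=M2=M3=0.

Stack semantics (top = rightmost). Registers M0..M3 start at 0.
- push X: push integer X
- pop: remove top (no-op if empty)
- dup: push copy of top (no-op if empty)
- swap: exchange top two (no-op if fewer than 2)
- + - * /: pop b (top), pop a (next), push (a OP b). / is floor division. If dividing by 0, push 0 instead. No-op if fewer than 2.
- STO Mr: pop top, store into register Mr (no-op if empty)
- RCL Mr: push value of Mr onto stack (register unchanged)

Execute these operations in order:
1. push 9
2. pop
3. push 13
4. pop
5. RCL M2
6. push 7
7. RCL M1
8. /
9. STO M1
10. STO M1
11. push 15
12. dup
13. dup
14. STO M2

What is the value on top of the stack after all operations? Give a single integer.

After op 1 (push 9): stack=[9] mem=[0,0,0,0]
After op 2 (pop): stack=[empty] mem=[0,0,0,0]
After op 3 (push 13): stack=[13] mem=[0,0,0,0]
After op 4 (pop): stack=[empty] mem=[0,0,0,0]
After op 5 (RCL M2): stack=[0] mem=[0,0,0,0]
After op 6 (push 7): stack=[0,7] mem=[0,0,0,0]
After op 7 (RCL M1): stack=[0,7,0] mem=[0,0,0,0]
After op 8 (/): stack=[0,0] mem=[0,0,0,0]
After op 9 (STO M1): stack=[0] mem=[0,0,0,0]
After op 10 (STO M1): stack=[empty] mem=[0,0,0,0]
After op 11 (push 15): stack=[15] mem=[0,0,0,0]
After op 12 (dup): stack=[15,15] mem=[0,0,0,0]
After op 13 (dup): stack=[15,15,15] mem=[0,0,0,0]
After op 14 (STO M2): stack=[15,15] mem=[0,0,15,0]

Answer: 15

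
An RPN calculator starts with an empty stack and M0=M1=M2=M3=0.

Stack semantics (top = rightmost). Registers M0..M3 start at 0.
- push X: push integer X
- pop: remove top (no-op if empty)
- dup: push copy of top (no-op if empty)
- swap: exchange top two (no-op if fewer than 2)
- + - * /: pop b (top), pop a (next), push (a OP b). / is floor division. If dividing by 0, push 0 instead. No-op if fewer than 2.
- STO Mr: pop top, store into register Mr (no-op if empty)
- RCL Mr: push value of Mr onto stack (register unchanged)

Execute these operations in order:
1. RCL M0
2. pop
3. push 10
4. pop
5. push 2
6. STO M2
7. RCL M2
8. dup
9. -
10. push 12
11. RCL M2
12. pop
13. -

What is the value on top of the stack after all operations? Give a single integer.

After op 1 (RCL M0): stack=[0] mem=[0,0,0,0]
After op 2 (pop): stack=[empty] mem=[0,0,0,0]
After op 3 (push 10): stack=[10] mem=[0,0,0,0]
After op 4 (pop): stack=[empty] mem=[0,0,0,0]
After op 5 (push 2): stack=[2] mem=[0,0,0,0]
After op 6 (STO M2): stack=[empty] mem=[0,0,2,0]
After op 7 (RCL M2): stack=[2] mem=[0,0,2,0]
After op 8 (dup): stack=[2,2] mem=[0,0,2,0]
After op 9 (-): stack=[0] mem=[0,0,2,0]
After op 10 (push 12): stack=[0,12] mem=[0,0,2,0]
After op 11 (RCL M2): stack=[0,12,2] mem=[0,0,2,0]
After op 12 (pop): stack=[0,12] mem=[0,0,2,0]
After op 13 (-): stack=[-12] mem=[0,0,2,0]

Answer: -12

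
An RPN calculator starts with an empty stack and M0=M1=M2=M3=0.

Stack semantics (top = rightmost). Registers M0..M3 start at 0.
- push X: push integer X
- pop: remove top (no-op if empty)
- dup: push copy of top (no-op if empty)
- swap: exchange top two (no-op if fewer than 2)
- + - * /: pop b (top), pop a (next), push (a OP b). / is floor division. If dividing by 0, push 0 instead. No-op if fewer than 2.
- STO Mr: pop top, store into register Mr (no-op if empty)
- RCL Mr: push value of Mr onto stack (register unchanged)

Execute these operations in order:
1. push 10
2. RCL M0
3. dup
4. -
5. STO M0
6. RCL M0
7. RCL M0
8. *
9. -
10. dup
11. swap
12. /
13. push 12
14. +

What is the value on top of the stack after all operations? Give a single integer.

After op 1 (push 10): stack=[10] mem=[0,0,0,0]
After op 2 (RCL M0): stack=[10,0] mem=[0,0,0,0]
After op 3 (dup): stack=[10,0,0] mem=[0,0,0,0]
After op 4 (-): stack=[10,0] mem=[0,0,0,0]
After op 5 (STO M0): stack=[10] mem=[0,0,0,0]
After op 6 (RCL M0): stack=[10,0] mem=[0,0,0,0]
After op 7 (RCL M0): stack=[10,0,0] mem=[0,0,0,0]
After op 8 (*): stack=[10,0] mem=[0,0,0,0]
After op 9 (-): stack=[10] mem=[0,0,0,0]
After op 10 (dup): stack=[10,10] mem=[0,0,0,0]
After op 11 (swap): stack=[10,10] mem=[0,0,0,0]
After op 12 (/): stack=[1] mem=[0,0,0,0]
After op 13 (push 12): stack=[1,12] mem=[0,0,0,0]
After op 14 (+): stack=[13] mem=[0,0,0,0]

Answer: 13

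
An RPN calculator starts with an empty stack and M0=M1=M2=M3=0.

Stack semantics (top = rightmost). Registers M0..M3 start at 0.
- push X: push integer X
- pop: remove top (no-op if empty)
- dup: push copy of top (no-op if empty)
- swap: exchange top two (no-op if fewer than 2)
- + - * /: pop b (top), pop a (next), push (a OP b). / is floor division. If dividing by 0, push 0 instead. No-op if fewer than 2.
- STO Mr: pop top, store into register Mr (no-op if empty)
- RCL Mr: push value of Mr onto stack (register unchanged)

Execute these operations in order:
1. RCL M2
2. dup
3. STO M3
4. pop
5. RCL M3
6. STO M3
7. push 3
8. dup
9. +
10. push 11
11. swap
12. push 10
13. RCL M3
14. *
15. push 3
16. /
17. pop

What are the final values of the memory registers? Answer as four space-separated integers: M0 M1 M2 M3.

Answer: 0 0 0 0

Derivation:
After op 1 (RCL M2): stack=[0] mem=[0,0,0,0]
After op 2 (dup): stack=[0,0] mem=[0,0,0,0]
After op 3 (STO M3): stack=[0] mem=[0,0,0,0]
After op 4 (pop): stack=[empty] mem=[0,0,0,0]
After op 5 (RCL M3): stack=[0] mem=[0,0,0,0]
After op 6 (STO M3): stack=[empty] mem=[0,0,0,0]
After op 7 (push 3): stack=[3] mem=[0,0,0,0]
After op 8 (dup): stack=[3,3] mem=[0,0,0,0]
After op 9 (+): stack=[6] mem=[0,0,0,0]
After op 10 (push 11): stack=[6,11] mem=[0,0,0,0]
After op 11 (swap): stack=[11,6] mem=[0,0,0,0]
After op 12 (push 10): stack=[11,6,10] mem=[0,0,0,0]
After op 13 (RCL M3): stack=[11,6,10,0] mem=[0,0,0,0]
After op 14 (*): stack=[11,6,0] mem=[0,0,0,0]
After op 15 (push 3): stack=[11,6,0,3] mem=[0,0,0,0]
After op 16 (/): stack=[11,6,0] mem=[0,0,0,0]
After op 17 (pop): stack=[11,6] mem=[0,0,0,0]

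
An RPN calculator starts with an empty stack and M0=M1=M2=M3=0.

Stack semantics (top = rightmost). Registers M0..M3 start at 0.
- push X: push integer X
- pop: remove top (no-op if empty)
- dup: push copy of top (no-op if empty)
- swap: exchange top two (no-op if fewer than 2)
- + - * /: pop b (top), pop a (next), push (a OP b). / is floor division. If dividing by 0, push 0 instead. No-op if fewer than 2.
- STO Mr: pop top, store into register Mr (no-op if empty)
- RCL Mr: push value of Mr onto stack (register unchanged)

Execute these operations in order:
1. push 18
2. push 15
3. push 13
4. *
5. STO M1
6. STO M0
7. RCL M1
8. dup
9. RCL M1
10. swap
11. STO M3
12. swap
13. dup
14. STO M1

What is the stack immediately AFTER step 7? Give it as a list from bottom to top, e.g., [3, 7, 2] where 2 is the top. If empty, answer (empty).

After op 1 (push 18): stack=[18] mem=[0,0,0,0]
After op 2 (push 15): stack=[18,15] mem=[0,0,0,0]
After op 3 (push 13): stack=[18,15,13] mem=[0,0,0,0]
After op 4 (*): stack=[18,195] mem=[0,0,0,0]
After op 5 (STO M1): stack=[18] mem=[0,195,0,0]
After op 6 (STO M0): stack=[empty] mem=[18,195,0,0]
After op 7 (RCL M1): stack=[195] mem=[18,195,0,0]

[195]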